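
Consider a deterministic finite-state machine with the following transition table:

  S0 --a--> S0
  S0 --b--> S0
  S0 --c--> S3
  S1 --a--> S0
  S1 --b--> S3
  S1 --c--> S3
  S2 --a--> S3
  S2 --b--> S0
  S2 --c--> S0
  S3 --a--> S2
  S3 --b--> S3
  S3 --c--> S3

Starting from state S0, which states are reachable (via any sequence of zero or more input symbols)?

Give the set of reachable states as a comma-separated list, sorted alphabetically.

BFS from S0:
  visit S0: S0--a-->S0 (seen), S0--b-->S0 (seen), S0--c-->S3 (new)
  visit S3: S3--a-->S2 (new), S3--b-->S3 (seen), S3--c-->S3 (seen)
  visit S2: S2--a-->S3 (seen), S2--b-->S0 (seen), S2--c-->S0 (seen)

Answer: S0, S2, S3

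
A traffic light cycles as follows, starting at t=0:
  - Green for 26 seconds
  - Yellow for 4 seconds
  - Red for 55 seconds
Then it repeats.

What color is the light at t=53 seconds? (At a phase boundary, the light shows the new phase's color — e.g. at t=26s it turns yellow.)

Answer: red

Derivation:
Cycle length = 26 + 4 + 55 = 85s
t = 53, phase_t = 53 mod 85 = 53
53 >= 30 → RED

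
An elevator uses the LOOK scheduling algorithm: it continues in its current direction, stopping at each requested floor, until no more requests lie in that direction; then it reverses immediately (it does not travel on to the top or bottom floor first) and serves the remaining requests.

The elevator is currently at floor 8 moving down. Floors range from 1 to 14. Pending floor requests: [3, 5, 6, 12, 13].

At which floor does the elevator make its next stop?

Answer: 6

Derivation:
Current floor: 8, direction: down
Requests above: [12, 13]
Requests below: [3, 5, 6]
Moving down and requests lie below → nearest below is max([3, 5, 6]) = 6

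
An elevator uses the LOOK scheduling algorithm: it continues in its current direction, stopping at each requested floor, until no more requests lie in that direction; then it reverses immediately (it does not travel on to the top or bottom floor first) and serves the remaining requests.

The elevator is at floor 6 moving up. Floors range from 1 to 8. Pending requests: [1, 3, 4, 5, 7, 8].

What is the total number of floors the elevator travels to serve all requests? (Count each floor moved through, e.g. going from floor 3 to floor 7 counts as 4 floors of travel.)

Answer: 9

Derivation:
Start at floor 6 moving up, LOOK stop order: [7, 8, 5, 4, 3, 1]
  6 → 7: |7-6| = 1, total = 1
  7 → 8: |8-7| = 1, total = 2
  8 → 5: |5-8| = 3, total = 5
  5 → 4: |4-5| = 1, total = 6
  4 → 3: |3-4| = 1, total = 7
  3 → 1: |1-3| = 2, total = 9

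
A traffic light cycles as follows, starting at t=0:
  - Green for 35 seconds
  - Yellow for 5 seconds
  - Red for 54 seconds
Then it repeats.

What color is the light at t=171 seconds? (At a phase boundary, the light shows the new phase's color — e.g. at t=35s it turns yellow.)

Cycle length = 35 + 5 + 54 = 94s
t = 171, phase_t = 171 mod 94 = 77
77 >= 40 → RED

Answer: red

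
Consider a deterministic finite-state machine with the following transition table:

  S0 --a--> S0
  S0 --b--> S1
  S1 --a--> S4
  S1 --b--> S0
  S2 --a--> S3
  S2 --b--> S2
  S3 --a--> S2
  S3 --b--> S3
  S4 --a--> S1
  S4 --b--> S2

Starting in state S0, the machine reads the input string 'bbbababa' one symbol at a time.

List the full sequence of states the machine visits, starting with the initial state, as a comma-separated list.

Answer: S0, S1, S0, S1, S4, S2, S3, S3, S2

Derivation:
Start: S0
  read 'b': S0 --b--> S1
  read 'b': S1 --b--> S0
  read 'b': S0 --b--> S1
  read 'a': S1 --a--> S4
  read 'b': S4 --b--> S2
  read 'a': S2 --a--> S3
  read 'b': S3 --b--> S3
  read 'a': S3 --a--> S2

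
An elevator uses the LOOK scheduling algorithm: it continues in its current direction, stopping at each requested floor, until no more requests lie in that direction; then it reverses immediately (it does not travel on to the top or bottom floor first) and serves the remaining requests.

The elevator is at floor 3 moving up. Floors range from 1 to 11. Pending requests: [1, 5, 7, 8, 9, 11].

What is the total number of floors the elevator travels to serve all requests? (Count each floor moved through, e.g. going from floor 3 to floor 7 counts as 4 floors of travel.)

Start at floor 3 moving up, LOOK stop order: [5, 7, 8, 9, 11, 1]
  3 → 5: |5-3| = 2, total = 2
  5 → 7: |7-5| = 2, total = 4
  7 → 8: |8-7| = 1, total = 5
  8 → 9: |9-8| = 1, total = 6
  9 → 11: |11-9| = 2, total = 8
  11 → 1: |1-11| = 10, total = 18

Answer: 18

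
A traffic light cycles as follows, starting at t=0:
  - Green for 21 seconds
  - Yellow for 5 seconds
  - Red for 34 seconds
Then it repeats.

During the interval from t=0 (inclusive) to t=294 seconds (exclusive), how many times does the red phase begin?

Cycle = 21+5+34 = 60s
red phase starts at t = k*60 + 26 for k=0,1,2,...
Need k*60+26 < 294 → k < 4.467
k ∈ {0, ..., 4} → 5 starts

Answer: 5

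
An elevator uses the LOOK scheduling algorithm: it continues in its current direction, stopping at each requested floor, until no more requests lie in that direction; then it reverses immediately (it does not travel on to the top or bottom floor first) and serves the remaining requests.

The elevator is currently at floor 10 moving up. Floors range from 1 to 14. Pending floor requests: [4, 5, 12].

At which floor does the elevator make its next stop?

Current floor: 10, direction: up
Requests above: [12]
Requests below: [4, 5]
Moving up and requests lie above → nearest above is min([12]) = 12

Answer: 12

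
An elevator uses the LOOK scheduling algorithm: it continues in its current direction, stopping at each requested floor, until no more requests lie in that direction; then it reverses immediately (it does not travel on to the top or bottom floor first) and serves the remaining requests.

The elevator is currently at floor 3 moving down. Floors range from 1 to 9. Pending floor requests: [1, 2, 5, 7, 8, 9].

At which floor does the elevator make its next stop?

Answer: 2

Derivation:
Current floor: 3, direction: down
Requests above: [5, 7, 8, 9]
Requests below: [1, 2]
Moving down and requests lie below → nearest below is max([1, 2]) = 2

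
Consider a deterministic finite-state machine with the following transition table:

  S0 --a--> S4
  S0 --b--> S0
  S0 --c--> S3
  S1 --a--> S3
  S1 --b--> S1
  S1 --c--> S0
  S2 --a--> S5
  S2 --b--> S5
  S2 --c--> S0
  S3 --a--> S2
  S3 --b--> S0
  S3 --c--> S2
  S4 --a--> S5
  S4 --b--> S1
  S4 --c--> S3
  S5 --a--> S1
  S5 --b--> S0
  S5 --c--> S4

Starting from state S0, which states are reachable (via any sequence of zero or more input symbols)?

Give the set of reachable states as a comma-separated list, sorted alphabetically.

Answer: S0, S1, S2, S3, S4, S5

Derivation:
BFS from S0:
  visit S0: S0--a-->S4 (new), S0--b-->S0 (seen), S0--c-->S3 (new)
  visit S4: S4--a-->S5 (new), S4--b-->S1 (new), S4--c-->S3 (seen)
  visit S3: S3--a-->S2 (new), S3--b-->S0 (seen), S3--c-->S2 (seen)
  visit S5: S5--a-->S1 (seen), S5--b-->S0 (seen), S5--c-->S4 (seen)
  visit S1: S1--a-->S3 (seen), S1--b-->S1 (seen), S1--c-->S0 (seen)
  visit S2: S2--a-->S5 (seen), S2--b-->S5 (seen), S2--c-->S0 (seen)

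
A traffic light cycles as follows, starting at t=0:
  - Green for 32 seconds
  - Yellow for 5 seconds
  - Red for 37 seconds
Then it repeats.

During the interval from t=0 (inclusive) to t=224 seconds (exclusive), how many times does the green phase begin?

Cycle = 32+5+37 = 74s
green phase starts at t = k*74 + 0 for k=0,1,2,...
Need k*74+0 < 224 → k < 3.027
k ∈ {0, ..., 3} → 4 starts

Answer: 4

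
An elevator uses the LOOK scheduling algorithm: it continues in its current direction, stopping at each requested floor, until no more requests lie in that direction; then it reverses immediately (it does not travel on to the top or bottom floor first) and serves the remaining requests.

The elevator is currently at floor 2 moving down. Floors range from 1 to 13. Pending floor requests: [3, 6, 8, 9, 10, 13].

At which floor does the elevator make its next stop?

Current floor: 2, direction: down
Requests above: [3, 6, 8, 9, 10, 13]
Requests below: []
Moving down but no requests below → reverse; nearest above is min([3, 6, 8, 9, 10, 13]) = 3

Answer: 3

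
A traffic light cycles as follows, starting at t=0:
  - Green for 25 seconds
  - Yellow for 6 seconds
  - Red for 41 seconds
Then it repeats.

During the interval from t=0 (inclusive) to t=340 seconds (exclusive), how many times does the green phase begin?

Cycle = 25+6+41 = 72s
green phase starts at t = k*72 + 0 for k=0,1,2,...
Need k*72+0 < 340 → k < 4.722
k ∈ {0, ..., 4} → 5 starts

Answer: 5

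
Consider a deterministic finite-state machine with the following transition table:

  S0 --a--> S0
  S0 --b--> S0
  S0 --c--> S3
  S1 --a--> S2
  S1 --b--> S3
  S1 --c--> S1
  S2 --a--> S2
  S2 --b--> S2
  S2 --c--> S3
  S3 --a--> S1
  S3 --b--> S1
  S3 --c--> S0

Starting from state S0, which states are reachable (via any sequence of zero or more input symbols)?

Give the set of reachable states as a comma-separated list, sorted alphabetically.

Answer: S0, S1, S2, S3

Derivation:
BFS from S0:
  visit S0: S0--a-->S0 (seen), S0--b-->S0 (seen), S0--c-->S3 (new)
  visit S3: S3--a-->S1 (new), S3--b-->S1 (seen), S3--c-->S0 (seen)
  visit S1: S1--a-->S2 (new), S1--b-->S3 (seen), S1--c-->S1 (seen)
  visit S2: S2--a-->S2 (seen), S2--b-->S2 (seen), S2--c-->S3 (seen)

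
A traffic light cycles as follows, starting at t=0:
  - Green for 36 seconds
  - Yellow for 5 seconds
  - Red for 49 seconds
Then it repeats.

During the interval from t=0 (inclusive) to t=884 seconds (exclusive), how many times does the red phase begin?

Cycle = 36+5+49 = 90s
red phase starts at t = k*90 + 41 for k=0,1,2,...
Need k*90+41 < 884 → k < 9.367
k ∈ {0, ..., 9} → 10 starts

Answer: 10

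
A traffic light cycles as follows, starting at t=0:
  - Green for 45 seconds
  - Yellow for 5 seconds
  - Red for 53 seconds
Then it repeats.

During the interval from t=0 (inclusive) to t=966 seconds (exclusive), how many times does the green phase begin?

Cycle = 45+5+53 = 103s
green phase starts at t = k*103 + 0 for k=0,1,2,...
Need k*103+0 < 966 → k < 9.379
k ∈ {0, ..., 9} → 10 starts

Answer: 10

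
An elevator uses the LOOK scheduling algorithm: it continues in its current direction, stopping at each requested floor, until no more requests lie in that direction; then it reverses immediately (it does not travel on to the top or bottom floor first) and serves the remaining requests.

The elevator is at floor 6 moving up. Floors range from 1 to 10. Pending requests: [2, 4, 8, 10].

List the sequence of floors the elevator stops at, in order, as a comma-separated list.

Answer: 8, 10, 4, 2

Derivation:
Current: 6, moving UP
Serve above first (ascending): [8, 10]
Then reverse, serve below (descending): [4, 2]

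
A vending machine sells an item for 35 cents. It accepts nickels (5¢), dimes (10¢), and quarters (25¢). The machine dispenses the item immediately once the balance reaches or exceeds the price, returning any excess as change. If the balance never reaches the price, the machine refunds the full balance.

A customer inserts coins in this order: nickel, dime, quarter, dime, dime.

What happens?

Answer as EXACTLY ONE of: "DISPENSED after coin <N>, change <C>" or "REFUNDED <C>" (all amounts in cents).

Price: 35¢
Coin 1 (nickel, 5¢): balance = 5¢
Coin 2 (dime, 10¢): balance = 15¢
Coin 3 (quarter, 25¢): balance = 40¢
  → balance >= price → DISPENSE, change = 40 - 35 = 5¢

Answer: DISPENSED after coin 3, change 5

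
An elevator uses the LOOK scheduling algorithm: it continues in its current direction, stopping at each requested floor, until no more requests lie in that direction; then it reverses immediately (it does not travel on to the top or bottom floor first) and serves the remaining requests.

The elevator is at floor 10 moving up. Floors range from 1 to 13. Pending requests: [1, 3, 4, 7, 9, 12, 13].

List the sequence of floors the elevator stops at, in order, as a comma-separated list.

Answer: 12, 13, 9, 7, 4, 3, 1

Derivation:
Current: 10, moving UP
Serve above first (ascending): [12, 13]
Then reverse, serve below (descending): [9, 7, 4, 3, 1]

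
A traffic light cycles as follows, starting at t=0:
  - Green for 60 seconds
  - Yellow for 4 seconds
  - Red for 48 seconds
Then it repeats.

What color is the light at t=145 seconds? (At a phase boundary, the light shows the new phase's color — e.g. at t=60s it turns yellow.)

Cycle length = 60 + 4 + 48 = 112s
t = 145, phase_t = 145 mod 112 = 33
33 < 60 (green end) → GREEN

Answer: green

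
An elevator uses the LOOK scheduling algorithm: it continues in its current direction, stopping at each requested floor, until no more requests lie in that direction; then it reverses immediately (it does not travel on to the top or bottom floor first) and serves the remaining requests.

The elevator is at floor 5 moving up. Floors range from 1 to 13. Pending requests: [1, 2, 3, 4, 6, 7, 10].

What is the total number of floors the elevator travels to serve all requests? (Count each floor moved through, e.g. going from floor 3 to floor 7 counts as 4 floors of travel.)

Start at floor 5 moving up, LOOK stop order: [6, 7, 10, 4, 3, 2, 1]
  5 → 6: |6-5| = 1, total = 1
  6 → 7: |7-6| = 1, total = 2
  7 → 10: |10-7| = 3, total = 5
  10 → 4: |4-10| = 6, total = 11
  4 → 3: |3-4| = 1, total = 12
  3 → 2: |2-3| = 1, total = 13
  2 → 1: |1-2| = 1, total = 14

Answer: 14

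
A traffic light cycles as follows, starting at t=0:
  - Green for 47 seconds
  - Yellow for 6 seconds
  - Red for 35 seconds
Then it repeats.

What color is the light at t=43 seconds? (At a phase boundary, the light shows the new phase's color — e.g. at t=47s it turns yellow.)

Cycle length = 47 + 6 + 35 = 88s
t = 43, phase_t = 43 mod 88 = 43
43 < 47 (green end) → GREEN

Answer: green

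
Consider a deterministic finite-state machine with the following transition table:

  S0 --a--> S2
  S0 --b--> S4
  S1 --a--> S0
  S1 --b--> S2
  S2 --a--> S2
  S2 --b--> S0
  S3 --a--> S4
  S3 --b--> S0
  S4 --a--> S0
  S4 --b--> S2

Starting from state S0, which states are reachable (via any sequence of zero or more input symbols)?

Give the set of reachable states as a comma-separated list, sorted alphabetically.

Answer: S0, S2, S4

Derivation:
BFS from S0:
  visit S0: S0--a-->S2 (new), S0--b-->S4 (new)
  visit S2: S2--a-->S2 (seen), S2--b-->S0 (seen)
  visit S4: S4--a-->S0 (seen), S4--b-->S2 (seen)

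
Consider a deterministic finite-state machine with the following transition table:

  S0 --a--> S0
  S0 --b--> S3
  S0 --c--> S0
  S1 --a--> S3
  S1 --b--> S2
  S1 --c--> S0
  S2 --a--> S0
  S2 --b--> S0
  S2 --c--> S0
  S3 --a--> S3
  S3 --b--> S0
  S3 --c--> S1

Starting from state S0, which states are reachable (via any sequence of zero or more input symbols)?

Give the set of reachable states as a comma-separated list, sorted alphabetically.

BFS from S0:
  visit S0: S0--a-->S0 (seen), S0--b-->S3 (new), S0--c-->S0 (seen)
  visit S3: S3--a-->S3 (seen), S3--b-->S0 (seen), S3--c-->S1 (new)
  visit S1: S1--a-->S3 (seen), S1--b-->S2 (new), S1--c-->S0 (seen)
  visit S2: S2--a-->S0 (seen), S2--b-->S0 (seen), S2--c-->S0 (seen)

Answer: S0, S1, S2, S3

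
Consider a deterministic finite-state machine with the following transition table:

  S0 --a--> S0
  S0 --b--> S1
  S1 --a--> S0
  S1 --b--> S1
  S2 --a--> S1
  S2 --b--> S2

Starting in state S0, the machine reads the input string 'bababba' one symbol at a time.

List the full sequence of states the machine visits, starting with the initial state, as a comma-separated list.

Start: S0
  read 'b': S0 --b--> S1
  read 'a': S1 --a--> S0
  read 'b': S0 --b--> S1
  read 'a': S1 --a--> S0
  read 'b': S0 --b--> S1
  read 'b': S1 --b--> S1
  read 'a': S1 --a--> S0

Answer: S0, S1, S0, S1, S0, S1, S1, S0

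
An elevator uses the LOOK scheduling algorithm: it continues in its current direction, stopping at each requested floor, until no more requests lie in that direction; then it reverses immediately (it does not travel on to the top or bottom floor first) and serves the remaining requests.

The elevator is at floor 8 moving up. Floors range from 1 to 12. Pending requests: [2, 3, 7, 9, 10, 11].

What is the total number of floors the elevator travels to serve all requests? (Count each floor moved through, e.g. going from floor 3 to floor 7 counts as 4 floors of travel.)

Answer: 12

Derivation:
Start at floor 8 moving up, LOOK stop order: [9, 10, 11, 7, 3, 2]
  8 → 9: |9-8| = 1, total = 1
  9 → 10: |10-9| = 1, total = 2
  10 → 11: |11-10| = 1, total = 3
  11 → 7: |7-11| = 4, total = 7
  7 → 3: |3-7| = 4, total = 11
  3 → 2: |2-3| = 1, total = 12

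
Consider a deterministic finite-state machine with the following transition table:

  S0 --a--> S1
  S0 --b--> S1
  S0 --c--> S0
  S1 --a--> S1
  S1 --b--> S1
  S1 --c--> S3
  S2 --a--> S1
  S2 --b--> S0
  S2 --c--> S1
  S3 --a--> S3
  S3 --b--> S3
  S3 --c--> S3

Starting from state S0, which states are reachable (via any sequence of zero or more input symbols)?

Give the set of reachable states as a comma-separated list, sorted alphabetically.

Answer: S0, S1, S3

Derivation:
BFS from S0:
  visit S0: S0--a-->S1 (new), S0--b-->S1 (seen), S0--c-->S0 (seen)
  visit S1: S1--a-->S1 (seen), S1--b-->S1 (seen), S1--c-->S3 (new)
  visit S3: S3--a-->S3 (seen), S3--b-->S3 (seen), S3--c-->S3 (seen)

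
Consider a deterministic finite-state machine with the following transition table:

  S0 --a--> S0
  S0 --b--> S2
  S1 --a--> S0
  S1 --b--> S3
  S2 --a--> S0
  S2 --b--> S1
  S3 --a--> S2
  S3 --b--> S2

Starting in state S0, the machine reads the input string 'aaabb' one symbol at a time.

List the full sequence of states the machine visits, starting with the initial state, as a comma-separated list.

Start: S0
  read 'a': S0 --a--> S0
  read 'a': S0 --a--> S0
  read 'a': S0 --a--> S0
  read 'b': S0 --b--> S2
  read 'b': S2 --b--> S1

Answer: S0, S0, S0, S0, S2, S1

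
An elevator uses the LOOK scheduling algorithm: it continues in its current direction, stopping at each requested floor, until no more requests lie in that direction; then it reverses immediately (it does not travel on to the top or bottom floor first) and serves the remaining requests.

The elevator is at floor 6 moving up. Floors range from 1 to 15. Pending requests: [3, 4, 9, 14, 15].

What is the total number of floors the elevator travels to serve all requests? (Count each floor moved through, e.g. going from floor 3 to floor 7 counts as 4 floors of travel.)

Start at floor 6 moving up, LOOK stop order: [9, 14, 15, 4, 3]
  6 → 9: |9-6| = 3, total = 3
  9 → 14: |14-9| = 5, total = 8
  14 → 15: |15-14| = 1, total = 9
  15 → 4: |4-15| = 11, total = 20
  4 → 3: |3-4| = 1, total = 21

Answer: 21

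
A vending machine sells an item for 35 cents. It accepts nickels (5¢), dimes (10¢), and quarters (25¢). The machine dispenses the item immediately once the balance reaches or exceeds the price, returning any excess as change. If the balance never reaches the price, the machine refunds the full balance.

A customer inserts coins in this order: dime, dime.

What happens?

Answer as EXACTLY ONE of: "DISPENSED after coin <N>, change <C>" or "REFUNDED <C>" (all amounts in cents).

Price: 35¢
Coin 1 (dime, 10¢): balance = 10¢
Coin 2 (dime, 10¢): balance = 20¢
All coins inserted, balance 20¢ < price 35¢ → REFUND 20¢

Answer: REFUNDED 20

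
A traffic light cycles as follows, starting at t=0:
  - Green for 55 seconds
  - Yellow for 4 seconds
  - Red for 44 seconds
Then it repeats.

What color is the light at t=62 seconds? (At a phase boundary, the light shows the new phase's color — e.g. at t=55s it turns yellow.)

Answer: red

Derivation:
Cycle length = 55 + 4 + 44 = 103s
t = 62, phase_t = 62 mod 103 = 62
62 >= 59 → RED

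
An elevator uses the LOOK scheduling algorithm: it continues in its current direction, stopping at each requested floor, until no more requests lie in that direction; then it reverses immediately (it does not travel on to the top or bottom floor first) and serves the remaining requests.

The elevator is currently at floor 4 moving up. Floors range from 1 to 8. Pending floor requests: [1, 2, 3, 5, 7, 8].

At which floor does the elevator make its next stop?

Current floor: 4, direction: up
Requests above: [5, 7, 8]
Requests below: [1, 2, 3]
Moving up and requests lie above → nearest above is min([5, 7, 8]) = 5

Answer: 5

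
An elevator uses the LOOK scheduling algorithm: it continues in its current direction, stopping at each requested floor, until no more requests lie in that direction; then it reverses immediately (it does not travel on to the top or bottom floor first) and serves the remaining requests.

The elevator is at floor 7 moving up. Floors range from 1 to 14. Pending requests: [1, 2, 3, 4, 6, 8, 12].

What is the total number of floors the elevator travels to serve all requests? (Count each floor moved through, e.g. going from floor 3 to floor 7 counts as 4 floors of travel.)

Start at floor 7 moving up, LOOK stop order: [8, 12, 6, 4, 3, 2, 1]
  7 → 8: |8-7| = 1, total = 1
  8 → 12: |12-8| = 4, total = 5
  12 → 6: |6-12| = 6, total = 11
  6 → 4: |4-6| = 2, total = 13
  4 → 3: |3-4| = 1, total = 14
  3 → 2: |2-3| = 1, total = 15
  2 → 1: |1-2| = 1, total = 16

Answer: 16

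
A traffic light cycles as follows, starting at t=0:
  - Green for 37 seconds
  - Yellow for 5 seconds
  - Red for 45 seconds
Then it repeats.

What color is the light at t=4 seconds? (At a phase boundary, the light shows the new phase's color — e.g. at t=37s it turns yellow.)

Cycle length = 37 + 5 + 45 = 87s
t = 4, phase_t = 4 mod 87 = 4
4 < 37 (green end) → GREEN

Answer: green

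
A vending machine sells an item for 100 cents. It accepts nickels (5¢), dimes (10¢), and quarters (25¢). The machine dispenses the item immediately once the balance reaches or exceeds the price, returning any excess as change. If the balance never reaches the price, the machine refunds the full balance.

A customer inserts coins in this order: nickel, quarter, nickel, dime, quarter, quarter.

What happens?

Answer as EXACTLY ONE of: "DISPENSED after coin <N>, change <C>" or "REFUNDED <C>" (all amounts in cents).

Price: 100¢
Coin 1 (nickel, 5¢): balance = 5¢
Coin 2 (quarter, 25¢): balance = 30¢
Coin 3 (nickel, 5¢): balance = 35¢
Coin 4 (dime, 10¢): balance = 45¢
Coin 5 (quarter, 25¢): balance = 70¢
Coin 6 (quarter, 25¢): balance = 95¢
All coins inserted, balance 95¢ < price 100¢ → REFUND 95¢

Answer: REFUNDED 95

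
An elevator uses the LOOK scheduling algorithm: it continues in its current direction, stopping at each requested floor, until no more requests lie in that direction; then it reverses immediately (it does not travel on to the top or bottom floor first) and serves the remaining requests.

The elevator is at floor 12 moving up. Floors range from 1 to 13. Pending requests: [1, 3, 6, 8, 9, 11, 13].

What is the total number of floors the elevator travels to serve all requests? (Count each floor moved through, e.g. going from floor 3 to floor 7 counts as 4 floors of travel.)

Answer: 13

Derivation:
Start at floor 12 moving up, LOOK stop order: [13, 11, 9, 8, 6, 3, 1]
  12 → 13: |13-12| = 1, total = 1
  13 → 11: |11-13| = 2, total = 3
  11 → 9: |9-11| = 2, total = 5
  9 → 8: |8-9| = 1, total = 6
  8 → 6: |6-8| = 2, total = 8
  6 → 3: |3-6| = 3, total = 11
  3 → 1: |1-3| = 2, total = 13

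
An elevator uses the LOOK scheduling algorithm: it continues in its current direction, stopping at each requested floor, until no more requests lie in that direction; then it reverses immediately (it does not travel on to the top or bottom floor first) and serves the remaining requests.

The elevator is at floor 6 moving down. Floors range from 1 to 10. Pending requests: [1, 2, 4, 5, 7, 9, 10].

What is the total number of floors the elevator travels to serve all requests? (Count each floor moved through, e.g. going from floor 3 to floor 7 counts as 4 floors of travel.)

Start at floor 6 moving down, LOOK stop order: [5, 4, 2, 1, 7, 9, 10]
  6 → 5: |5-6| = 1, total = 1
  5 → 4: |4-5| = 1, total = 2
  4 → 2: |2-4| = 2, total = 4
  2 → 1: |1-2| = 1, total = 5
  1 → 7: |7-1| = 6, total = 11
  7 → 9: |9-7| = 2, total = 13
  9 → 10: |10-9| = 1, total = 14

Answer: 14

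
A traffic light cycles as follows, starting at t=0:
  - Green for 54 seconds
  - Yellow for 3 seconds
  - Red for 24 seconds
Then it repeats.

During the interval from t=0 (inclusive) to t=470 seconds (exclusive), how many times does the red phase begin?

Cycle = 54+3+24 = 81s
red phase starts at t = k*81 + 57 for k=0,1,2,...
Need k*81+57 < 470 → k < 5.099
k ∈ {0, ..., 5} → 6 starts

Answer: 6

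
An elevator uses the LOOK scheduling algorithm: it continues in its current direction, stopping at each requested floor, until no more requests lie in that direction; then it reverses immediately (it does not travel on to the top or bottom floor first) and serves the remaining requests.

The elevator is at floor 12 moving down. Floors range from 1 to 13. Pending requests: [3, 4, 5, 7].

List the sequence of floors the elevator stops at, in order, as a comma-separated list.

Answer: 7, 5, 4, 3

Derivation:
Current: 12, moving DOWN
Serve below first (descending): [7, 5, 4, 3]
Then reverse, serve above (ascending): []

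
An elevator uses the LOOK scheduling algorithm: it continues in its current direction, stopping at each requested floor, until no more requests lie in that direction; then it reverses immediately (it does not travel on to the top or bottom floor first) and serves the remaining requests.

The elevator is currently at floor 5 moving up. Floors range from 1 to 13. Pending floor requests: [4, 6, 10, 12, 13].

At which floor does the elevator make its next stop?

Current floor: 5, direction: up
Requests above: [6, 10, 12, 13]
Requests below: [4]
Moving up and requests lie above → nearest above is min([6, 10, 12, 13]) = 6

Answer: 6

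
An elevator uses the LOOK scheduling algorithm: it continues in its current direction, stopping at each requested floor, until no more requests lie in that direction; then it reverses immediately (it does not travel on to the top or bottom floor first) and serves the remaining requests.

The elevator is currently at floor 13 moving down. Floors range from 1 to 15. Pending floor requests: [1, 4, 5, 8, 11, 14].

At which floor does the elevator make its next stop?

Current floor: 13, direction: down
Requests above: [14]
Requests below: [1, 4, 5, 8, 11]
Moving down and requests lie below → nearest below is max([1, 4, 5, 8, 11]) = 11

Answer: 11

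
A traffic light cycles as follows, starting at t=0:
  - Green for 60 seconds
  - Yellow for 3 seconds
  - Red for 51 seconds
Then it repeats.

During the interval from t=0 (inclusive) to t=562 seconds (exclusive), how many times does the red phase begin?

Answer: 5

Derivation:
Cycle = 60+3+51 = 114s
red phase starts at t = k*114 + 63 for k=0,1,2,...
Need k*114+63 < 562 → k < 4.377
k ∈ {0, ..., 4} → 5 starts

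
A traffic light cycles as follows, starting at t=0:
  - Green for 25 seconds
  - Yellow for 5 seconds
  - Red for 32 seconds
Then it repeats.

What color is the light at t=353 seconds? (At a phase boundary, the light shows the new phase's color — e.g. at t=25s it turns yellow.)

Answer: red

Derivation:
Cycle length = 25 + 5 + 32 = 62s
t = 353, phase_t = 353 mod 62 = 43
43 >= 30 → RED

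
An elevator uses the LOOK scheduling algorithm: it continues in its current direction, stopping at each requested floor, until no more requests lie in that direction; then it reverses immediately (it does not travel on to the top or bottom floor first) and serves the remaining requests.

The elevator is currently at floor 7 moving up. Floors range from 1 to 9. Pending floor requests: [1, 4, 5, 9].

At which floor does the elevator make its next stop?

Answer: 9

Derivation:
Current floor: 7, direction: up
Requests above: [9]
Requests below: [1, 4, 5]
Moving up and requests lie above → nearest above is min([9]) = 9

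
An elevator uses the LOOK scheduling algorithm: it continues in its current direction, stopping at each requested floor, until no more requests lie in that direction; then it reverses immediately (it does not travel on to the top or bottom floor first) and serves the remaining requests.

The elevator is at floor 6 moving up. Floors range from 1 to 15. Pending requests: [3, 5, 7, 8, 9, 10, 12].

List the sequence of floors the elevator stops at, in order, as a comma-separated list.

Answer: 7, 8, 9, 10, 12, 5, 3

Derivation:
Current: 6, moving UP
Serve above first (ascending): [7, 8, 9, 10, 12]
Then reverse, serve below (descending): [5, 3]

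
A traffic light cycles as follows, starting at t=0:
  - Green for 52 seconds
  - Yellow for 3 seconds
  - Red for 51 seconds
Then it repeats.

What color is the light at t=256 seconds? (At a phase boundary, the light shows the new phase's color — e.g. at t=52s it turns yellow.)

Cycle length = 52 + 3 + 51 = 106s
t = 256, phase_t = 256 mod 106 = 44
44 < 52 (green end) → GREEN

Answer: green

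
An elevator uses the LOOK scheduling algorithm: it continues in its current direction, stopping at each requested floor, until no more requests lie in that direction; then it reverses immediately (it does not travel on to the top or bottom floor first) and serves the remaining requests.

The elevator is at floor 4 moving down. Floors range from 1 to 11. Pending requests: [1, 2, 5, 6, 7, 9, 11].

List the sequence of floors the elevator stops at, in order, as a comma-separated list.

Answer: 2, 1, 5, 6, 7, 9, 11

Derivation:
Current: 4, moving DOWN
Serve below first (descending): [2, 1]
Then reverse, serve above (ascending): [5, 6, 7, 9, 11]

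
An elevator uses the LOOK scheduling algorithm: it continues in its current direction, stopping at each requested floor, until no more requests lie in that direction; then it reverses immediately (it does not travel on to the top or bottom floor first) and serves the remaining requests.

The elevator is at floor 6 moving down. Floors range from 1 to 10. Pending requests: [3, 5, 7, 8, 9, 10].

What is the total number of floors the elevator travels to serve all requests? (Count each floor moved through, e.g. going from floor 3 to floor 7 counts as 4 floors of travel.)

Answer: 10

Derivation:
Start at floor 6 moving down, LOOK stop order: [5, 3, 7, 8, 9, 10]
  6 → 5: |5-6| = 1, total = 1
  5 → 3: |3-5| = 2, total = 3
  3 → 7: |7-3| = 4, total = 7
  7 → 8: |8-7| = 1, total = 8
  8 → 9: |9-8| = 1, total = 9
  9 → 10: |10-9| = 1, total = 10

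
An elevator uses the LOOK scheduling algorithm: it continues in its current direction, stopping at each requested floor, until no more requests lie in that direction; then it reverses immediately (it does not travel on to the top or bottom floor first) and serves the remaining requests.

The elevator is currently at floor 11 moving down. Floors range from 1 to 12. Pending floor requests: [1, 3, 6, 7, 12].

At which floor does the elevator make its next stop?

Current floor: 11, direction: down
Requests above: [12]
Requests below: [1, 3, 6, 7]
Moving down and requests lie below → nearest below is max([1, 3, 6, 7]) = 7

Answer: 7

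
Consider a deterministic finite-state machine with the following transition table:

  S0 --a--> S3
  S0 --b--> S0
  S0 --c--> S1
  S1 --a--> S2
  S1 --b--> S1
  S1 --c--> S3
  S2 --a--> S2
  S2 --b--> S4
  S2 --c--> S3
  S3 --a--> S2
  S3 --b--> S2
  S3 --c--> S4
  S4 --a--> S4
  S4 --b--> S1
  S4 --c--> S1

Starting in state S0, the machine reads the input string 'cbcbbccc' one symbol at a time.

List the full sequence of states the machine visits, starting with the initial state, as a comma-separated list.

Answer: S0, S1, S1, S3, S2, S4, S1, S3, S4

Derivation:
Start: S0
  read 'c': S0 --c--> S1
  read 'b': S1 --b--> S1
  read 'c': S1 --c--> S3
  read 'b': S3 --b--> S2
  read 'b': S2 --b--> S4
  read 'c': S4 --c--> S1
  read 'c': S1 --c--> S3
  read 'c': S3 --c--> S4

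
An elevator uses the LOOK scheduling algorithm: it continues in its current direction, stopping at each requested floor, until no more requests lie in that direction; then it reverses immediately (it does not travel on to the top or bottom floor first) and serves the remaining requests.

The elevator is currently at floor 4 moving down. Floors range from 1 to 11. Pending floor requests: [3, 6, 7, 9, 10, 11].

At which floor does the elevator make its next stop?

Answer: 3

Derivation:
Current floor: 4, direction: down
Requests above: [6, 7, 9, 10, 11]
Requests below: [3]
Moving down and requests lie below → nearest below is max([3]) = 3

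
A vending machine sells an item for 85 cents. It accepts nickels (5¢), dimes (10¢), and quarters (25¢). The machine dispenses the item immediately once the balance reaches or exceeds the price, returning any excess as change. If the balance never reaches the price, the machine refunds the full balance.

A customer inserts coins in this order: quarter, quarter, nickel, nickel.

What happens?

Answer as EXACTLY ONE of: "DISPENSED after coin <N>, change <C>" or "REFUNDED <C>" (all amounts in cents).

Answer: REFUNDED 60

Derivation:
Price: 85¢
Coin 1 (quarter, 25¢): balance = 25¢
Coin 2 (quarter, 25¢): balance = 50¢
Coin 3 (nickel, 5¢): balance = 55¢
Coin 4 (nickel, 5¢): balance = 60¢
All coins inserted, balance 60¢ < price 85¢ → REFUND 60¢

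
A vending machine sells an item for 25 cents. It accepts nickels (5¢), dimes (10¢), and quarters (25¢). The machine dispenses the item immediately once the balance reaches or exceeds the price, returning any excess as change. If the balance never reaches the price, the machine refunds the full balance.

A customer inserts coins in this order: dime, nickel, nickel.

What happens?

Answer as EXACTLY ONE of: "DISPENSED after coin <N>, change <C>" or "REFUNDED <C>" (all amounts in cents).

Answer: REFUNDED 20

Derivation:
Price: 25¢
Coin 1 (dime, 10¢): balance = 10¢
Coin 2 (nickel, 5¢): balance = 15¢
Coin 3 (nickel, 5¢): balance = 20¢
All coins inserted, balance 20¢ < price 25¢ → REFUND 20¢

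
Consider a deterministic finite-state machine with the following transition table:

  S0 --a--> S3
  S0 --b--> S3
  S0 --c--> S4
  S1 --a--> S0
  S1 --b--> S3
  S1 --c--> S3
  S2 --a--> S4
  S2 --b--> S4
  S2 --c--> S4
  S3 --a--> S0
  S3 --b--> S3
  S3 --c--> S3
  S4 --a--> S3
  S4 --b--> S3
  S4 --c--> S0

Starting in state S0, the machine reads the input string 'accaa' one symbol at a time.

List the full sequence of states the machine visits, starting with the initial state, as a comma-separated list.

Answer: S0, S3, S3, S3, S0, S3

Derivation:
Start: S0
  read 'a': S0 --a--> S3
  read 'c': S3 --c--> S3
  read 'c': S3 --c--> S3
  read 'a': S3 --a--> S0
  read 'a': S0 --a--> S3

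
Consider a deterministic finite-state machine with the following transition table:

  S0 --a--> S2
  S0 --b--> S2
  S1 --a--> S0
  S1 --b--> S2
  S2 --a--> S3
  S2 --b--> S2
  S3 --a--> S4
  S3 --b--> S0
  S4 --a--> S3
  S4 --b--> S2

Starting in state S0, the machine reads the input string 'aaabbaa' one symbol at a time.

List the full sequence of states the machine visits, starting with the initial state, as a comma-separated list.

Answer: S0, S2, S3, S4, S2, S2, S3, S4

Derivation:
Start: S0
  read 'a': S0 --a--> S2
  read 'a': S2 --a--> S3
  read 'a': S3 --a--> S4
  read 'b': S4 --b--> S2
  read 'b': S2 --b--> S2
  read 'a': S2 --a--> S3
  read 'a': S3 --a--> S4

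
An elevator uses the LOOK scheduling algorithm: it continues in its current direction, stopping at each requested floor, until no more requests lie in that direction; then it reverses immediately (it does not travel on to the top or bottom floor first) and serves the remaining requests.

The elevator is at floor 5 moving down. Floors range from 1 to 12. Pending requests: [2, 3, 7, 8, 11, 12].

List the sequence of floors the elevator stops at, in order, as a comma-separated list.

Answer: 3, 2, 7, 8, 11, 12

Derivation:
Current: 5, moving DOWN
Serve below first (descending): [3, 2]
Then reverse, serve above (ascending): [7, 8, 11, 12]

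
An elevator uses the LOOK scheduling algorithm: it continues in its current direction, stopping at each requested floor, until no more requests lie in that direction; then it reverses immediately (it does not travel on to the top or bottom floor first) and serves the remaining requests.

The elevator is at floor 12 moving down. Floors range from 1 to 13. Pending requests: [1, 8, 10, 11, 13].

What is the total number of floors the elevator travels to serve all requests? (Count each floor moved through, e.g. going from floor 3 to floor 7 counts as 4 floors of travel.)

Answer: 23

Derivation:
Start at floor 12 moving down, LOOK stop order: [11, 10, 8, 1, 13]
  12 → 11: |11-12| = 1, total = 1
  11 → 10: |10-11| = 1, total = 2
  10 → 8: |8-10| = 2, total = 4
  8 → 1: |1-8| = 7, total = 11
  1 → 13: |13-1| = 12, total = 23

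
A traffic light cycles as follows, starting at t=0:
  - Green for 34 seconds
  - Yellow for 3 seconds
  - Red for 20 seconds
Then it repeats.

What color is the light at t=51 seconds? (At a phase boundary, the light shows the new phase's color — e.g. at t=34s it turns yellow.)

Cycle length = 34 + 3 + 20 = 57s
t = 51, phase_t = 51 mod 57 = 51
51 >= 37 → RED

Answer: red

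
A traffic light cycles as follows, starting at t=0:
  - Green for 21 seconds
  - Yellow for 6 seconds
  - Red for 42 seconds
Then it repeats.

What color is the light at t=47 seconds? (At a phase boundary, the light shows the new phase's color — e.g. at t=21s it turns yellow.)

Answer: red

Derivation:
Cycle length = 21 + 6 + 42 = 69s
t = 47, phase_t = 47 mod 69 = 47
47 >= 27 → RED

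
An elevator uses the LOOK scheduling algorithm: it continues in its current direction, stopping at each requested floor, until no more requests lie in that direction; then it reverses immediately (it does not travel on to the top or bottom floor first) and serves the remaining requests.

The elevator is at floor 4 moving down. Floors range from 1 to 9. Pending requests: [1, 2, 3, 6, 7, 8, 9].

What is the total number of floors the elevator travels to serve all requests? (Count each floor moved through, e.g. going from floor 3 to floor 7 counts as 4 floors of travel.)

Start at floor 4 moving down, LOOK stop order: [3, 2, 1, 6, 7, 8, 9]
  4 → 3: |3-4| = 1, total = 1
  3 → 2: |2-3| = 1, total = 2
  2 → 1: |1-2| = 1, total = 3
  1 → 6: |6-1| = 5, total = 8
  6 → 7: |7-6| = 1, total = 9
  7 → 8: |8-7| = 1, total = 10
  8 → 9: |9-8| = 1, total = 11

Answer: 11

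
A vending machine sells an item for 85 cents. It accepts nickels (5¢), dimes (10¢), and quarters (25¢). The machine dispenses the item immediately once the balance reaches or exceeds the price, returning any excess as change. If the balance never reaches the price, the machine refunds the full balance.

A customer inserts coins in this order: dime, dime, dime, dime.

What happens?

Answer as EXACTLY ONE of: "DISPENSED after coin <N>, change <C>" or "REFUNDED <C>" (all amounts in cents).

Price: 85¢
Coin 1 (dime, 10¢): balance = 10¢
Coin 2 (dime, 10¢): balance = 20¢
Coin 3 (dime, 10¢): balance = 30¢
Coin 4 (dime, 10¢): balance = 40¢
All coins inserted, balance 40¢ < price 85¢ → REFUND 40¢

Answer: REFUNDED 40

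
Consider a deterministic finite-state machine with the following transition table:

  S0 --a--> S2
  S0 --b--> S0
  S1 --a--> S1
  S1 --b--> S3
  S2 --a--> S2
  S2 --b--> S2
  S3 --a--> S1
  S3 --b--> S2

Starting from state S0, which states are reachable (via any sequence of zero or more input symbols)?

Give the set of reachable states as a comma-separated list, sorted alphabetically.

Answer: S0, S2

Derivation:
BFS from S0:
  visit S0: S0--a-->S2 (new), S0--b-->S0 (seen)
  visit S2: S2--a-->S2 (seen), S2--b-->S2 (seen)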